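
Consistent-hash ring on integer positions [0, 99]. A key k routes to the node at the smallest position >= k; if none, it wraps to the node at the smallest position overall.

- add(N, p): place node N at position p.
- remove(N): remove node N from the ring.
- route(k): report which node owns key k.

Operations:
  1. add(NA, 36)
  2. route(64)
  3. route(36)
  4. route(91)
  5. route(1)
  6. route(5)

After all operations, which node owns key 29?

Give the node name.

Answer: NA

Derivation:
Op 1: add NA@36 -> ring=[36:NA]
Op 2: route key 64: none >= 64, wrap to smallest pos 36 -> NA
Op 3: route key 36: smallest pos >= 36 is 36 -> NA
Op 4: route key 91: none >= 91, wrap to smallest pos 36 -> NA
Op 5: route key 1: smallest pos >= 1 is 36 -> NA
Op 6: route key 5: smallest pos >= 5 is 36 -> NA
Final route key 29: smallest pos >= 29 is 36 -> NA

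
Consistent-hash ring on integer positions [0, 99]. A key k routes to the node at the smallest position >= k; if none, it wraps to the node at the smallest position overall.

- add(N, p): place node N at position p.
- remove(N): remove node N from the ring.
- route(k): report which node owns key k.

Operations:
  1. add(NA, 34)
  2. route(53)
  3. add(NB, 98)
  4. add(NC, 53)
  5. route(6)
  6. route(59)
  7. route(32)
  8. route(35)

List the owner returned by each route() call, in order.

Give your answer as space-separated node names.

Op 1: add NA@34 -> ring=[34:NA]
Op 2: route key 53: none >= 53, wrap to smallest pos 34 -> NA
Op 3: add NB@98 -> ring=[34:NA,98:NB]
Op 4: add NC@53 -> ring=[34:NA,53:NC,98:NB]
Op 5: route key 6: smallest pos >= 6 is 34 -> NA
Op 6: route key 59: smallest pos >= 59 is 98 -> NB
Op 7: route key 32: smallest pos >= 32 is 34 -> NA
Op 8: route key 35: smallest pos >= 35 is 53 -> NC

Answer: NA NA NB NA NC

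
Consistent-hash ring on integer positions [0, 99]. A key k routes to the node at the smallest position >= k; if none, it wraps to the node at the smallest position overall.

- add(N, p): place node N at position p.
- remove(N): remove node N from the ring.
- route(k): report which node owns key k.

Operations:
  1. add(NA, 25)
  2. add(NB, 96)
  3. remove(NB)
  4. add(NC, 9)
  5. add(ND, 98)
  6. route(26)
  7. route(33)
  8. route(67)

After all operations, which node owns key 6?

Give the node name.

Answer: NC

Derivation:
Op 1: add NA@25 -> ring=[25:NA]
Op 2: add NB@96 -> ring=[25:NA,96:NB]
Op 3: remove NB -> ring=[25:NA]
Op 4: add NC@9 -> ring=[9:NC,25:NA]
Op 5: add ND@98 -> ring=[9:NC,25:NA,98:ND]
Op 6: route key 26: smallest pos >= 26 is 98 -> ND
Op 7: route key 33: smallest pos >= 33 is 98 -> ND
Op 8: route key 67: smallest pos >= 67 is 98 -> ND
Final route key 6: smallest pos >= 6 is 9 -> NC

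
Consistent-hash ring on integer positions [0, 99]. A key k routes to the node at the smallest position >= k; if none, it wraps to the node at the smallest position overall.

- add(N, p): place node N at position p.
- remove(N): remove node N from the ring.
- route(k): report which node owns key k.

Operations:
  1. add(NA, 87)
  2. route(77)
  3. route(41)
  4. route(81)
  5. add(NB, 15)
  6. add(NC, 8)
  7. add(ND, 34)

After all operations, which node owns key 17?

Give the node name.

Op 1: add NA@87 -> ring=[87:NA]
Op 2: route key 77: smallest pos >= 77 is 87 -> NA
Op 3: route key 41: smallest pos >= 41 is 87 -> NA
Op 4: route key 81: smallest pos >= 81 is 87 -> NA
Op 5: add NB@15 -> ring=[15:NB,87:NA]
Op 6: add NC@8 -> ring=[8:NC,15:NB,87:NA]
Op 7: add ND@34 -> ring=[8:NC,15:NB,34:ND,87:NA]
Final route key 17: smallest pos >= 17 is 34 -> ND

Answer: ND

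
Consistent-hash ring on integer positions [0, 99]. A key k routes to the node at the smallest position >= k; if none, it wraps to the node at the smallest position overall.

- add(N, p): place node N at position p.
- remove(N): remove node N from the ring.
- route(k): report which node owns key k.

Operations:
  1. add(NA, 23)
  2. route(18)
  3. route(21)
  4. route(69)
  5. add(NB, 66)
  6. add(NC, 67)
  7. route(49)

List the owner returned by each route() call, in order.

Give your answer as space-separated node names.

Answer: NA NA NA NB

Derivation:
Op 1: add NA@23 -> ring=[23:NA]
Op 2: route key 18: smallest pos >= 18 is 23 -> NA
Op 3: route key 21: smallest pos >= 21 is 23 -> NA
Op 4: route key 69: none >= 69, wrap to smallest pos 23 -> NA
Op 5: add NB@66 -> ring=[23:NA,66:NB]
Op 6: add NC@67 -> ring=[23:NA,66:NB,67:NC]
Op 7: route key 49: smallest pos >= 49 is 66 -> NB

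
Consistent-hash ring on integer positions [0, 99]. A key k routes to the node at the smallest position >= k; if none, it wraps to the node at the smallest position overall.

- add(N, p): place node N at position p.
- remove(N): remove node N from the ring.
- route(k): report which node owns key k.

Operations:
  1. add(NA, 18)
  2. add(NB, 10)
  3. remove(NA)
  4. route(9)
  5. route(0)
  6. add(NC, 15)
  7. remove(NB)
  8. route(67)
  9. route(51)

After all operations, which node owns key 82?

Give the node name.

Answer: NC

Derivation:
Op 1: add NA@18 -> ring=[18:NA]
Op 2: add NB@10 -> ring=[10:NB,18:NA]
Op 3: remove NA -> ring=[10:NB]
Op 4: route key 9: smallest pos >= 9 is 10 -> NB
Op 5: route key 0: smallest pos >= 0 is 10 -> NB
Op 6: add NC@15 -> ring=[10:NB,15:NC]
Op 7: remove NB -> ring=[15:NC]
Op 8: route key 67: none >= 67, wrap to smallest pos 15 -> NC
Op 9: route key 51: none >= 51, wrap to smallest pos 15 -> NC
Final route key 82: none >= 82, wrap to smallest pos 15 -> NC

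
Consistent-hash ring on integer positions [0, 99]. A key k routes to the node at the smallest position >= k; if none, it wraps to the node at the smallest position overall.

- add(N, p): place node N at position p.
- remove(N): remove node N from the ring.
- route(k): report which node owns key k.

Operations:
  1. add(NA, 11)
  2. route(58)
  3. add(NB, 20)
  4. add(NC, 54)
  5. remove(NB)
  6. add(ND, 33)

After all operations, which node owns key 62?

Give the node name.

Answer: NA

Derivation:
Op 1: add NA@11 -> ring=[11:NA]
Op 2: route key 58: none >= 58, wrap to smallest pos 11 -> NA
Op 3: add NB@20 -> ring=[11:NA,20:NB]
Op 4: add NC@54 -> ring=[11:NA,20:NB,54:NC]
Op 5: remove NB -> ring=[11:NA,54:NC]
Op 6: add ND@33 -> ring=[11:NA,33:ND,54:NC]
Final route key 62: none >= 62, wrap to smallest pos 11 -> NA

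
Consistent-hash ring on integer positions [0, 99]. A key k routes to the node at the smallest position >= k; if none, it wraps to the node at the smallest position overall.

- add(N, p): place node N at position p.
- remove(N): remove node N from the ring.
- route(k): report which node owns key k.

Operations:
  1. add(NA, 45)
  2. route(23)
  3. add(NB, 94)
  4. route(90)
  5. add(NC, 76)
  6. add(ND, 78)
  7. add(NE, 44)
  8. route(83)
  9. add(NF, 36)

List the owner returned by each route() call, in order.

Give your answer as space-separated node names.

Answer: NA NB NB

Derivation:
Op 1: add NA@45 -> ring=[45:NA]
Op 2: route key 23: smallest pos >= 23 is 45 -> NA
Op 3: add NB@94 -> ring=[45:NA,94:NB]
Op 4: route key 90: smallest pos >= 90 is 94 -> NB
Op 5: add NC@76 -> ring=[45:NA,76:NC,94:NB]
Op 6: add ND@78 -> ring=[45:NA,76:NC,78:ND,94:NB]
Op 7: add NE@44 -> ring=[44:NE,45:NA,76:NC,78:ND,94:NB]
Op 8: route key 83: smallest pos >= 83 is 94 -> NB
Op 9: add NF@36 -> ring=[36:NF,44:NE,45:NA,76:NC,78:ND,94:NB]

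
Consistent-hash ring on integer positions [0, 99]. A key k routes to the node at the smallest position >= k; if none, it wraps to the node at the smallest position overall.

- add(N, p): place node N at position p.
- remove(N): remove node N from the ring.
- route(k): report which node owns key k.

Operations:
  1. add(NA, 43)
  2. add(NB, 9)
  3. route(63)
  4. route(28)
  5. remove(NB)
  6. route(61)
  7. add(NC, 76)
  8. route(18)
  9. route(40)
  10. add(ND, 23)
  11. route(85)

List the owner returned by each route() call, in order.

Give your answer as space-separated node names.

Answer: NB NA NA NA NA ND

Derivation:
Op 1: add NA@43 -> ring=[43:NA]
Op 2: add NB@9 -> ring=[9:NB,43:NA]
Op 3: route key 63: none >= 63, wrap to smallest pos 9 -> NB
Op 4: route key 28: smallest pos >= 28 is 43 -> NA
Op 5: remove NB -> ring=[43:NA]
Op 6: route key 61: none >= 61, wrap to smallest pos 43 -> NA
Op 7: add NC@76 -> ring=[43:NA,76:NC]
Op 8: route key 18: smallest pos >= 18 is 43 -> NA
Op 9: route key 40: smallest pos >= 40 is 43 -> NA
Op 10: add ND@23 -> ring=[23:ND,43:NA,76:NC]
Op 11: route key 85: none >= 85, wrap to smallest pos 23 -> ND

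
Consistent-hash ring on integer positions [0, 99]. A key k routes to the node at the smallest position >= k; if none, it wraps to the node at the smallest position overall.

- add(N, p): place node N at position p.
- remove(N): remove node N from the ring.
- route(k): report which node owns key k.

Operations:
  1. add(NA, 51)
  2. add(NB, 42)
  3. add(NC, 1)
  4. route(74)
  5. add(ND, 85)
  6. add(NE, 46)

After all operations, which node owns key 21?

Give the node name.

Op 1: add NA@51 -> ring=[51:NA]
Op 2: add NB@42 -> ring=[42:NB,51:NA]
Op 3: add NC@1 -> ring=[1:NC,42:NB,51:NA]
Op 4: route key 74: none >= 74, wrap to smallest pos 1 -> NC
Op 5: add ND@85 -> ring=[1:NC,42:NB,51:NA,85:ND]
Op 6: add NE@46 -> ring=[1:NC,42:NB,46:NE,51:NA,85:ND]
Final route key 21: smallest pos >= 21 is 42 -> NB

Answer: NB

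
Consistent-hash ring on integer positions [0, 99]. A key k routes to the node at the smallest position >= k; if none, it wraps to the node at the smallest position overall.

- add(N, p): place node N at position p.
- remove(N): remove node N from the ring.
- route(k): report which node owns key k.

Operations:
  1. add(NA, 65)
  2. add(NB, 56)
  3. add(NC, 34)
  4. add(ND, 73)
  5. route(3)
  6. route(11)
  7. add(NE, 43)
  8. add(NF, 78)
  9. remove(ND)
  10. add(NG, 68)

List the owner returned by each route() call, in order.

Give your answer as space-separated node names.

Answer: NC NC

Derivation:
Op 1: add NA@65 -> ring=[65:NA]
Op 2: add NB@56 -> ring=[56:NB,65:NA]
Op 3: add NC@34 -> ring=[34:NC,56:NB,65:NA]
Op 4: add ND@73 -> ring=[34:NC,56:NB,65:NA,73:ND]
Op 5: route key 3: smallest pos >= 3 is 34 -> NC
Op 6: route key 11: smallest pos >= 11 is 34 -> NC
Op 7: add NE@43 -> ring=[34:NC,43:NE,56:NB,65:NA,73:ND]
Op 8: add NF@78 -> ring=[34:NC,43:NE,56:NB,65:NA,73:ND,78:NF]
Op 9: remove ND -> ring=[34:NC,43:NE,56:NB,65:NA,78:NF]
Op 10: add NG@68 -> ring=[34:NC,43:NE,56:NB,65:NA,68:NG,78:NF]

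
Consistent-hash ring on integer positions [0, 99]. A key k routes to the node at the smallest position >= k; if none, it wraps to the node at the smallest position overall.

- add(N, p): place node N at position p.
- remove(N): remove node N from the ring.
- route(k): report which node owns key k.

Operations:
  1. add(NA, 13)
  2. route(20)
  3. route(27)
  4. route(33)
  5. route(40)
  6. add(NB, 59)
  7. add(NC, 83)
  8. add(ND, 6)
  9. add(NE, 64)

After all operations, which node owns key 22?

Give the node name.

Op 1: add NA@13 -> ring=[13:NA]
Op 2: route key 20: none >= 20, wrap to smallest pos 13 -> NA
Op 3: route key 27: none >= 27, wrap to smallest pos 13 -> NA
Op 4: route key 33: none >= 33, wrap to smallest pos 13 -> NA
Op 5: route key 40: none >= 40, wrap to smallest pos 13 -> NA
Op 6: add NB@59 -> ring=[13:NA,59:NB]
Op 7: add NC@83 -> ring=[13:NA,59:NB,83:NC]
Op 8: add ND@6 -> ring=[6:ND,13:NA,59:NB,83:NC]
Op 9: add NE@64 -> ring=[6:ND,13:NA,59:NB,64:NE,83:NC]
Final route key 22: smallest pos >= 22 is 59 -> NB

Answer: NB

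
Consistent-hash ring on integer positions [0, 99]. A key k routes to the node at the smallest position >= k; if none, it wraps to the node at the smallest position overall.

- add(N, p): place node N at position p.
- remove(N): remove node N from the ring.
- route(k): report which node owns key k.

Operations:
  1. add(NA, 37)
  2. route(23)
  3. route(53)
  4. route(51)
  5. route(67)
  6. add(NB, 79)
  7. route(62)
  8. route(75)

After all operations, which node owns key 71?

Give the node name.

Answer: NB

Derivation:
Op 1: add NA@37 -> ring=[37:NA]
Op 2: route key 23: smallest pos >= 23 is 37 -> NA
Op 3: route key 53: none >= 53, wrap to smallest pos 37 -> NA
Op 4: route key 51: none >= 51, wrap to smallest pos 37 -> NA
Op 5: route key 67: none >= 67, wrap to smallest pos 37 -> NA
Op 6: add NB@79 -> ring=[37:NA,79:NB]
Op 7: route key 62: smallest pos >= 62 is 79 -> NB
Op 8: route key 75: smallest pos >= 75 is 79 -> NB
Final route key 71: smallest pos >= 71 is 79 -> NB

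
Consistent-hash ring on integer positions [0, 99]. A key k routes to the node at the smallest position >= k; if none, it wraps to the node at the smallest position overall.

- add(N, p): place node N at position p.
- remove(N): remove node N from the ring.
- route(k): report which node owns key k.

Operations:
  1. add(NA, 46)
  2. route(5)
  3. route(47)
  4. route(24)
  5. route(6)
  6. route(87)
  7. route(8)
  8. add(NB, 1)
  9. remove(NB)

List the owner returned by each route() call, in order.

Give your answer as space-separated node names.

Op 1: add NA@46 -> ring=[46:NA]
Op 2: route key 5: smallest pos >= 5 is 46 -> NA
Op 3: route key 47: none >= 47, wrap to smallest pos 46 -> NA
Op 4: route key 24: smallest pos >= 24 is 46 -> NA
Op 5: route key 6: smallest pos >= 6 is 46 -> NA
Op 6: route key 87: none >= 87, wrap to smallest pos 46 -> NA
Op 7: route key 8: smallest pos >= 8 is 46 -> NA
Op 8: add NB@1 -> ring=[1:NB,46:NA]
Op 9: remove NB -> ring=[46:NA]

Answer: NA NA NA NA NA NA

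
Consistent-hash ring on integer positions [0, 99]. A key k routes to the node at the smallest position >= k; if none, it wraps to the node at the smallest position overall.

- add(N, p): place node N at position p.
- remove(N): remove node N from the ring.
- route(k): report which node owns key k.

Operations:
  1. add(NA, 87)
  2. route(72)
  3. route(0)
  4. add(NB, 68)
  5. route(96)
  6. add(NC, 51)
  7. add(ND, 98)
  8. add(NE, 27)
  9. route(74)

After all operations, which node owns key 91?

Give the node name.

Answer: ND

Derivation:
Op 1: add NA@87 -> ring=[87:NA]
Op 2: route key 72: smallest pos >= 72 is 87 -> NA
Op 3: route key 0: smallest pos >= 0 is 87 -> NA
Op 4: add NB@68 -> ring=[68:NB,87:NA]
Op 5: route key 96: none >= 96, wrap to smallest pos 68 -> NB
Op 6: add NC@51 -> ring=[51:NC,68:NB,87:NA]
Op 7: add ND@98 -> ring=[51:NC,68:NB,87:NA,98:ND]
Op 8: add NE@27 -> ring=[27:NE,51:NC,68:NB,87:NA,98:ND]
Op 9: route key 74: smallest pos >= 74 is 87 -> NA
Final route key 91: smallest pos >= 91 is 98 -> ND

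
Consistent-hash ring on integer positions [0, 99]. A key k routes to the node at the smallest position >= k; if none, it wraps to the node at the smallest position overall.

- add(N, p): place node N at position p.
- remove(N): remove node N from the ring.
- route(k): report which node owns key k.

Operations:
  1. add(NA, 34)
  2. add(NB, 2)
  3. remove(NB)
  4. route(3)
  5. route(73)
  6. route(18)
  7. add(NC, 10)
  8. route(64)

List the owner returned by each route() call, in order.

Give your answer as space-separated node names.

Answer: NA NA NA NC

Derivation:
Op 1: add NA@34 -> ring=[34:NA]
Op 2: add NB@2 -> ring=[2:NB,34:NA]
Op 3: remove NB -> ring=[34:NA]
Op 4: route key 3: smallest pos >= 3 is 34 -> NA
Op 5: route key 73: none >= 73, wrap to smallest pos 34 -> NA
Op 6: route key 18: smallest pos >= 18 is 34 -> NA
Op 7: add NC@10 -> ring=[10:NC,34:NA]
Op 8: route key 64: none >= 64, wrap to smallest pos 10 -> NC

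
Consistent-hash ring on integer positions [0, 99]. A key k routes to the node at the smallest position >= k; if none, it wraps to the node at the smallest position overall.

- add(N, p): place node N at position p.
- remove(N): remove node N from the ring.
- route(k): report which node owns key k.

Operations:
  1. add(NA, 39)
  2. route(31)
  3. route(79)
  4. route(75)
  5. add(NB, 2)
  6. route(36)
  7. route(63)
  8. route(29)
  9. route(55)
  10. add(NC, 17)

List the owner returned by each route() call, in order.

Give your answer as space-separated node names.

Answer: NA NA NA NA NB NA NB

Derivation:
Op 1: add NA@39 -> ring=[39:NA]
Op 2: route key 31: smallest pos >= 31 is 39 -> NA
Op 3: route key 79: none >= 79, wrap to smallest pos 39 -> NA
Op 4: route key 75: none >= 75, wrap to smallest pos 39 -> NA
Op 5: add NB@2 -> ring=[2:NB,39:NA]
Op 6: route key 36: smallest pos >= 36 is 39 -> NA
Op 7: route key 63: none >= 63, wrap to smallest pos 2 -> NB
Op 8: route key 29: smallest pos >= 29 is 39 -> NA
Op 9: route key 55: none >= 55, wrap to smallest pos 2 -> NB
Op 10: add NC@17 -> ring=[2:NB,17:NC,39:NA]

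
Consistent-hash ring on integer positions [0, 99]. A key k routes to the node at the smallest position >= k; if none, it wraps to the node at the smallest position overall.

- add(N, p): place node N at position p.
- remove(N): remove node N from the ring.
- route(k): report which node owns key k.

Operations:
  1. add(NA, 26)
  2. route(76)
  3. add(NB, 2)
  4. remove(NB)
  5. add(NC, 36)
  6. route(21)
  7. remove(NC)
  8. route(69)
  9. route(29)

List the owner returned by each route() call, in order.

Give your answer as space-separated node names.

Answer: NA NA NA NA

Derivation:
Op 1: add NA@26 -> ring=[26:NA]
Op 2: route key 76: none >= 76, wrap to smallest pos 26 -> NA
Op 3: add NB@2 -> ring=[2:NB,26:NA]
Op 4: remove NB -> ring=[26:NA]
Op 5: add NC@36 -> ring=[26:NA,36:NC]
Op 6: route key 21: smallest pos >= 21 is 26 -> NA
Op 7: remove NC -> ring=[26:NA]
Op 8: route key 69: none >= 69, wrap to smallest pos 26 -> NA
Op 9: route key 29: none >= 29, wrap to smallest pos 26 -> NA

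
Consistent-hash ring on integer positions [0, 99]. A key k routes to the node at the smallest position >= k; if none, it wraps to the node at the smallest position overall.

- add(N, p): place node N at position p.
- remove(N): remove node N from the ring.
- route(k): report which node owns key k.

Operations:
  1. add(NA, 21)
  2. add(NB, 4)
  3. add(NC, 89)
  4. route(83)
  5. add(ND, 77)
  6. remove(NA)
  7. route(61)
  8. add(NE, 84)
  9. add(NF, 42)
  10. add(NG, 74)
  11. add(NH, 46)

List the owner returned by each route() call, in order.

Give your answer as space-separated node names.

Answer: NC ND

Derivation:
Op 1: add NA@21 -> ring=[21:NA]
Op 2: add NB@4 -> ring=[4:NB,21:NA]
Op 3: add NC@89 -> ring=[4:NB,21:NA,89:NC]
Op 4: route key 83: smallest pos >= 83 is 89 -> NC
Op 5: add ND@77 -> ring=[4:NB,21:NA,77:ND,89:NC]
Op 6: remove NA -> ring=[4:NB,77:ND,89:NC]
Op 7: route key 61: smallest pos >= 61 is 77 -> ND
Op 8: add NE@84 -> ring=[4:NB,77:ND,84:NE,89:NC]
Op 9: add NF@42 -> ring=[4:NB,42:NF,77:ND,84:NE,89:NC]
Op 10: add NG@74 -> ring=[4:NB,42:NF,74:NG,77:ND,84:NE,89:NC]
Op 11: add NH@46 -> ring=[4:NB,42:NF,46:NH,74:NG,77:ND,84:NE,89:NC]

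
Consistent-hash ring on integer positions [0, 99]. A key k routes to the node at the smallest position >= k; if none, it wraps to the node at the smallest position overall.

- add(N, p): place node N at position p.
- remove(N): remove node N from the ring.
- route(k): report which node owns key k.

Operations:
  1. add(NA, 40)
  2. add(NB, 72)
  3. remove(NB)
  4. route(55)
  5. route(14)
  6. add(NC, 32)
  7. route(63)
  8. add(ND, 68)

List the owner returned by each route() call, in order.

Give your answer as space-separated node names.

Op 1: add NA@40 -> ring=[40:NA]
Op 2: add NB@72 -> ring=[40:NA,72:NB]
Op 3: remove NB -> ring=[40:NA]
Op 4: route key 55: none >= 55, wrap to smallest pos 40 -> NA
Op 5: route key 14: smallest pos >= 14 is 40 -> NA
Op 6: add NC@32 -> ring=[32:NC,40:NA]
Op 7: route key 63: none >= 63, wrap to smallest pos 32 -> NC
Op 8: add ND@68 -> ring=[32:NC,40:NA,68:ND]

Answer: NA NA NC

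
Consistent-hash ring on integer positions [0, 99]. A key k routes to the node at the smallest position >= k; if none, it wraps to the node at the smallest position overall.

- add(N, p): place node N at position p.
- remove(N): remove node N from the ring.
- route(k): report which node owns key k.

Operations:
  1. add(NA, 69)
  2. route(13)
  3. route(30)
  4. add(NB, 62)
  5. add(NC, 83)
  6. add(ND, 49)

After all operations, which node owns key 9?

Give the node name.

Answer: ND

Derivation:
Op 1: add NA@69 -> ring=[69:NA]
Op 2: route key 13: smallest pos >= 13 is 69 -> NA
Op 3: route key 30: smallest pos >= 30 is 69 -> NA
Op 4: add NB@62 -> ring=[62:NB,69:NA]
Op 5: add NC@83 -> ring=[62:NB,69:NA,83:NC]
Op 6: add ND@49 -> ring=[49:ND,62:NB,69:NA,83:NC]
Final route key 9: smallest pos >= 9 is 49 -> ND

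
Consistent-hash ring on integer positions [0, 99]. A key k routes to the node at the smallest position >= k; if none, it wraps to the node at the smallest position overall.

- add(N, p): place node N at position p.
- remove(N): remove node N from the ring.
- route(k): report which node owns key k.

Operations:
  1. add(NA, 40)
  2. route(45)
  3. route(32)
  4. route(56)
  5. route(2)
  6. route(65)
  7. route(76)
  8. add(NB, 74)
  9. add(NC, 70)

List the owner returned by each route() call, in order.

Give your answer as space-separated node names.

Answer: NA NA NA NA NA NA

Derivation:
Op 1: add NA@40 -> ring=[40:NA]
Op 2: route key 45: none >= 45, wrap to smallest pos 40 -> NA
Op 3: route key 32: smallest pos >= 32 is 40 -> NA
Op 4: route key 56: none >= 56, wrap to smallest pos 40 -> NA
Op 5: route key 2: smallest pos >= 2 is 40 -> NA
Op 6: route key 65: none >= 65, wrap to smallest pos 40 -> NA
Op 7: route key 76: none >= 76, wrap to smallest pos 40 -> NA
Op 8: add NB@74 -> ring=[40:NA,74:NB]
Op 9: add NC@70 -> ring=[40:NA,70:NC,74:NB]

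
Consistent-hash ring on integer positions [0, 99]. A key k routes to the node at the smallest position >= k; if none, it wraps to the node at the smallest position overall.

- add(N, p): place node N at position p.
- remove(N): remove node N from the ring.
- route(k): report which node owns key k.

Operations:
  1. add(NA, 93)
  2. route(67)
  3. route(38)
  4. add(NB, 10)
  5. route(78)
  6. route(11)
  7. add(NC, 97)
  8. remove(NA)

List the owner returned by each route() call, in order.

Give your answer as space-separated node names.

Op 1: add NA@93 -> ring=[93:NA]
Op 2: route key 67: smallest pos >= 67 is 93 -> NA
Op 3: route key 38: smallest pos >= 38 is 93 -> NA
Op 4: add NB@10 -> ring=[10:NB,93:NA]
Op 5: route key 78: smallest pos >= 78 is 93 -> NA
Op 6: route key 11: smallest pos >= 11 is 93 -> NA
Op 7: add NC@97 -> ring=[10:NB,93:NA,97:NC]
Op 8: remove NA -> ring=[10:NB,97:NC]

Answer: NA NA NA NA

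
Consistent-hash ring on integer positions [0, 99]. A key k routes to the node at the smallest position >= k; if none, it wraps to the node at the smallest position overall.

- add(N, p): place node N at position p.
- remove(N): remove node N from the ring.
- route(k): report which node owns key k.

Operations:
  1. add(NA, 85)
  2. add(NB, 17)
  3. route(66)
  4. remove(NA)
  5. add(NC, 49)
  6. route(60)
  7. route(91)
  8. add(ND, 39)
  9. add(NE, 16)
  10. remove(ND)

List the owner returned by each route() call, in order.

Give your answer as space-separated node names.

Op 1: add NA@85 -> ring=[85:NA]
Op 2: add NB@17 -> ring=[17:NB,85:NA]
Op 3: route key 66: smallest pos >= 66 is 85 -> NA
Op 4: remove NA -> ring=[17:NB]
Op 5: add NC@49 -> ring=[17:NB,49:NC]
Op 6: route key 60: none >= 60, wrap to smallest pos 17 -> NB
Op 7: route key 91: none >= 91, wrap to smallest pos 17 -> NB
Op 8: add ND@39 -> ring=[17:NB,39:ND,49:NC]
Op 9: add NE@16 -> ring=[16:NE,17:NB,39:ND,49:NC]
Op 10: remove ND -> ring=[16:NE,17:NB,49:NC]

Answer: NA NB NB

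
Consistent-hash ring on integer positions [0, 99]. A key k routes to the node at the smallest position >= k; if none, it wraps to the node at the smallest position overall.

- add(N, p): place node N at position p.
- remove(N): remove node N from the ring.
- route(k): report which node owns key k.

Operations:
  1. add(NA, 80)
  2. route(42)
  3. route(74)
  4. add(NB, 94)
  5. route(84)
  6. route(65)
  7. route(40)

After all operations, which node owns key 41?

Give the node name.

Op 1: add NA@80 -> ring=[80:NA]
Op 2: route key 42: smallest pos >= 42 is 80 -> NA
Op 3: route key 74: smallest pos >= 74 is 80 -> NA
Op 4: add NB@94 -> ring=[80:NA,94:NB]
Op 5: route key 84: smallest pos >= 84 is 94 -> NB
Op 6: route key 65: smallest pos >= 65 is 80 -> NA
Op 7: route key 40: smallest pos >= 40 is 80 -> NA
Final route key 41: smallest pos >= 41 is 80 -> NA

Answer: NA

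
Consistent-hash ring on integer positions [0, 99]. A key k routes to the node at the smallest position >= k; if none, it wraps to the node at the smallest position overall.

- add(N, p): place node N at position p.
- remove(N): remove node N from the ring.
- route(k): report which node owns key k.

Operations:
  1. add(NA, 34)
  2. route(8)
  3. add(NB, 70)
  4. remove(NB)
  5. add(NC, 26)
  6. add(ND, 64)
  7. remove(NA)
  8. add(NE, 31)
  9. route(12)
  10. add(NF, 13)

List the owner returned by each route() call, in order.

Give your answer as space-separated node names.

Answer: NA NC

Derivation:
Op 1: add NA@34 -> ring=[34:NA]
Op 2: route key 8: smallest pos >= 8 is 34 -> NA
Op 3: add NB@70 -> ring=[34:NA,70:NB]
Op 4: remove NB -> ring=[34:NA]
Op 5: add NC@26 -> ring=[26:NC,34:NA]
Op 6: add ND@64 -> ring=[26:NC,34:NA,64:ND]
Op 7: remove NA -> ring=[26:NC,64:ND]
Op 8: add NE@31 -> ring=[26:NC,31:NE,64:ND]
Op 9: route key 12: smallest pos >= 12 is 26 -> NC
Op 10: add NF@13 -> ring=[13:NF,26:NC,31:NE,64:ND]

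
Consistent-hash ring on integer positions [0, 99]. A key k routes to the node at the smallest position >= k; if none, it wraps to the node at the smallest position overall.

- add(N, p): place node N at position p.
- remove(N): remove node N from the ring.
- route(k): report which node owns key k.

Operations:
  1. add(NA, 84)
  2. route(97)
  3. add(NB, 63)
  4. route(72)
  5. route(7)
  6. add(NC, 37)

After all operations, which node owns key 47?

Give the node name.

Answer: NB

Derivation:
Op 1: add NA@84 -> ring=[84:NA]
Op 2: route key 97: none >= 97, wrap to smallest pos 84 -> NA
Op 3: add NB@63 -> ring=[63:NB,84:NA]
Op 4: route key 72: smallest pos >= 72 is 84 -> NA
Op 5: route key 7: smallest pos >= 7 is 63 -> NB
Op 6: add NC@37 -> ring=[37:NC,63:NB,84:NA]
Final route key 47: smallest pos >= 47 is 63 -> NB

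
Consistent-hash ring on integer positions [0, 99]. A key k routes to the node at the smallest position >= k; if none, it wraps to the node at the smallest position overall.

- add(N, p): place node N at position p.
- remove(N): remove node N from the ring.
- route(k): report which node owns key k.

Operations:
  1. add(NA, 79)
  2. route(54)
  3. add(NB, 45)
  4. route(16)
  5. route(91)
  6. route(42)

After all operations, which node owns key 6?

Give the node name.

Op 1: add NA@79 -> ring=[79:NA]
Op 2: route key 54: smallest pos >= 54 is 79 -> NA
Op 3: add NB@45 -> ring=[45:NB,79:NA]
Op 4: route key 16: smallest pos >= 16 is 45 -> NB
Op 5: route key 91: none >= 91, wrap to smallest pos 45 -> NB
Op 6: route key 42: smallest pos >= 42 is 45 -> NB
Final route key 6: smallest pos >= 6 is 45 -> NB

Answer: NB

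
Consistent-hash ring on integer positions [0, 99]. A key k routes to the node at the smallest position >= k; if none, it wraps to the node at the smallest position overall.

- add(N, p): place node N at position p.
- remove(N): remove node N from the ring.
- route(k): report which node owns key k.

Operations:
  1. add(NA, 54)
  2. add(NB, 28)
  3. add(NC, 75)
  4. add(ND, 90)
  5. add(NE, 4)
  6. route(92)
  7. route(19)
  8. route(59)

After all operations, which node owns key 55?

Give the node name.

Op 1: add NA@54 -> ring=[54:NA]
Op 2: add NB@28 -> ring=[28:NB,54:NA]
Op 3: add NC@75 -> ring=[28:NB,54:NA,75:NC]
Op 4: add ND@90 -> ring=[28:NB,54:NA,75:NC,90:ND]
Op 5: add NE@4 -> ring=[4:NE,28:NB,54:NA,75:NC,90:ND]
Op 6: route key 92: none >= 92, wrap to smallest pos 4 -> NE
Op 7: route key 19: smallest pos >= 19 is 28 -> NB
Op 8: route key 59: smallest pos >= 59 is 75 -> NC
Final route key 55: smallest pos >= 55 is 75 -> NC

Answer: NC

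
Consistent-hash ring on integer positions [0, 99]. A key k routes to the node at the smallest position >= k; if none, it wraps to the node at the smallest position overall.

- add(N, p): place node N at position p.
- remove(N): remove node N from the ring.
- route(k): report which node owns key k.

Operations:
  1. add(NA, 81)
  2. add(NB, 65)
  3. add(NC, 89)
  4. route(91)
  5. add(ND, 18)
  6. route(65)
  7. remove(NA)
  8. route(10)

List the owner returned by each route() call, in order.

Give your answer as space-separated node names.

Op 1: add NA@81 -> ring=[81:NA]
Op 2: add NB@65 -> ring=[65:NB,81:NA]
Op 3: add NC@89 -> ring=[65:NB,81:NA,89:NC]
Op 4: route key 91: none >= 91, wrap to smallest pos 65 -> NB
Op 5: add ND@18 -> ring=[18:ND,65:NB,81:NA,89:NC]
Op 6: route key 65: smallest pos >= 65 is 65 -> NB
Op 7: remove NA -> ring=[18:ND,65:NB,89:NC]
Op 8: route key 10: smallest pos >= 10 is 18 -> ND

Answer: NB NB ND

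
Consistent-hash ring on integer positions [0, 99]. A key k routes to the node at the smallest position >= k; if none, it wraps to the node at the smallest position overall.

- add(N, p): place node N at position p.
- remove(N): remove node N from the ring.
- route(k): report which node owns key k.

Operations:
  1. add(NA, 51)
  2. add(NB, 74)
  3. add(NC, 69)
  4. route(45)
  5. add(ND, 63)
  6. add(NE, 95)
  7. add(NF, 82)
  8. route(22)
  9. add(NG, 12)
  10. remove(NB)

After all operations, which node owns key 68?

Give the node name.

Op 1: add NA@51 -> ring=[51:NA]
Op 2: add NB@74 -> ring=[51:NA,74:NB]
Op 3: add NC@69 -> ring=[51:NA,69:NC,74:NB]
Op 4: route key 45: smallest pos >= 45 is 51 -> NA
Op 5: add ND@63 -> ring=[51:NA,63:ND,69:NC,74:NB]
Op 6: add NE@95 -> ring=[51:NA,63:ND,69:NC,74:NB,95:NE]
Op 7: add NF@82 -> ring=[51:NA,63:ND,69:NC,74:NB,82:NF,95:NE]
Op 8: route key 22: smallest pos >= 22 is 51 -> NA
Op 9: add NG@12 -> ring=[12:NG,51:NA,63:ND,69:NC,74:NB,82:NF,95:NE]
Op 10: remove NB -> ring=[12:NG,51:NA,63:ND,69:NC,82:NF,95:NE]
Final route key 68: smallest pos >= 68 is 69 -> NC

Answer: NC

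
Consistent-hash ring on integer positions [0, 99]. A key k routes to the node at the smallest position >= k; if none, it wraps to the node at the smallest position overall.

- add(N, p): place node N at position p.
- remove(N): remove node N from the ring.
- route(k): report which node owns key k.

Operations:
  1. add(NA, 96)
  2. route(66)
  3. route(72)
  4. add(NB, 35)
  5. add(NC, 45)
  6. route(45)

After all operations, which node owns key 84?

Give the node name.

Op 1: add NA@96 -> ring=[96:NA]
Op 2: route key 66: smallest pos >= 66 is 96 -> NA
Op 3: route key 72: smallest pos >= 72 is 96 -> NA
Op 4: add NB@35 -> ring=[35:NB,96:NA]
Op 5: add NC@45 -> ring=[35:NB,45:NC,96:NA]
Op 6: route key 45: smallest pos >= 45 is 45 -> NC
Final route key 84: smallest pos >= 84 is 96 -> NA

Answer: NA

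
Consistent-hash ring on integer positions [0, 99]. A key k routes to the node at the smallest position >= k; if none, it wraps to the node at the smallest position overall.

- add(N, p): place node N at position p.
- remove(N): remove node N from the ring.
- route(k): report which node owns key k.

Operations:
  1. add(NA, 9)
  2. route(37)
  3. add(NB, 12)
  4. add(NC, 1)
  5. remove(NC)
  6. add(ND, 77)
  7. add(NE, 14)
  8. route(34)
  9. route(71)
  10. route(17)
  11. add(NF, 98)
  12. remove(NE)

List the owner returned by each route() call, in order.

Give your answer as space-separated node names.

Op 1: add NA@9 -> ring=[9:NA]
Op 2: route key 37: none >= 37, wrap to smallest pos 9 -> NA
Op 3: add NB@12 -> ring=[9:NA,12:NB]
Op 4: add NC@1 -> ring=[1:NC,9:NA,12:NB]
Op 5: remove NC -> ring=[9:NA,12:NB]
Op 6: add ND@77 -> ring=[9:NA,12:NB,77:ND]
Op 7: add NE@14 -> ring=[9:NA,12:NB,14:NE,77:ND]
Op 8: route key 34: smallest pos >= 34 is 77 -> ND
Op 9: route key 71: smallest pos >= 71 is 77 -> ND
Op 10: route key 17: smallest pos >= 17 is 77 -> ND
Op 11: add NF@98 -> ring=[9:NA,12:NB,14:NE,77:ND,98:NF]
Op 12: remove NE -> ring=[9:NA,12:NB,77:ND,98:NF]

Answer: NA ND ND ND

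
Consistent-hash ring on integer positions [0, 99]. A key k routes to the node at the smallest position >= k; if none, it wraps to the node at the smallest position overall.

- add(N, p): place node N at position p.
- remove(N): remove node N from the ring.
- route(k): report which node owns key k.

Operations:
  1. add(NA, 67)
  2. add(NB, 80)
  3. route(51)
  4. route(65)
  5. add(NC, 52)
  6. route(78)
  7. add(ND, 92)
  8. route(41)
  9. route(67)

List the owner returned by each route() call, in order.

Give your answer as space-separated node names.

Answer: NA NA NB NC NA

Derivation:
Op 1: add NA@67 -> ring=[67:NA]
Op 2: add NB@80 -> ring=[67:NA,80:NB]
Op 3: route key 51: smallest pos >= 51 is 67 -> NA
Op 4: route key 65: smallest pos >= 65 is 67 -> NA
Op 5: add NC@52 -> ring=[52:NC,67:NA,80:NB]
Op 6: route key 78: smallest pos >= 78 is 80 -> NB
Op 7: add ND@92 -> ring=[52:NC,67:NA,80:NB,92:ND]
Op 8: route key 41: smallest pos >= 41 is 52 -> NC
Op 9: route key 67: smallest pos >= 67 is 67 -> NA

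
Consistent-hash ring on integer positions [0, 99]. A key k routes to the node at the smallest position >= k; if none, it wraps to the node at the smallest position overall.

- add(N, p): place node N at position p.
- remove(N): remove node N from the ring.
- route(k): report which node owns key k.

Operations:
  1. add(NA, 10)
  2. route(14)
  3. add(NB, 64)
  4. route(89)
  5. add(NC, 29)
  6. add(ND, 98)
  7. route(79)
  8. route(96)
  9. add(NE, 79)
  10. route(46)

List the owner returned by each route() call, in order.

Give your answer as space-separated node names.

Answer: NA NA ND ND NB

Derivation:
Op 1: add NA@10 -> ring=[10:NA]
Op 2: route key 14: none >= 14, wrap to smallest pos 10 -> NA
Op 3: add NB@64 -> ring=[10:NA,64:NB]
Op 4: route key 89: none >= 89, wrap to smallest pos 10 -> NA
Op 5: add NC@29 -> ring=[10:NA,29:NC,64:NB]
Op 6: add ND@98 -> ring=[10:NA,29:NC,64:NB,98:ND]
Op 7: route key 79: smallest pos >= 79 is 98 -> ND
Op 8: route key 96: smallest pos >= 96 is 98 -> ND
Op 9: add NE@79 -> ring=[10:NA,29:NC,64:NB,79:NE,98:ND]
Op 10: route key 46: smallest pos >= 46 is 64 -> NB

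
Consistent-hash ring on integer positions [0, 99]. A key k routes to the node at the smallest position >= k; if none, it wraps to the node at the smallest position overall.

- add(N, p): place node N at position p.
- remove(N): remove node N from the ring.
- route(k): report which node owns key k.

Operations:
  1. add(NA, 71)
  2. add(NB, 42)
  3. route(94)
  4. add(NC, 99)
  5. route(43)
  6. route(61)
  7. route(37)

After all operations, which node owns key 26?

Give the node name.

Op 1: add NA@71 -> ring=[71:NA]
Op 2: add NB@42 -> ring=[42:NB,71:NA]
Op 3: route key 94: none >= 94, wrap to smallest pos 42 -> NB
Op 4: add NC@99 -> ring=[42:NB,71:NA,99:NC]
Op 5: route key 43: smallest pos >= 43 is 71 -> NA
Op 6: route key 61: smallest pos >= 61 is 71 -> NA
Op 7: route key 37: smallest pos >= 37 is 42 -> NB
Final route key 26: smallest pos >= 26 is 42 -> NB

Answer: NB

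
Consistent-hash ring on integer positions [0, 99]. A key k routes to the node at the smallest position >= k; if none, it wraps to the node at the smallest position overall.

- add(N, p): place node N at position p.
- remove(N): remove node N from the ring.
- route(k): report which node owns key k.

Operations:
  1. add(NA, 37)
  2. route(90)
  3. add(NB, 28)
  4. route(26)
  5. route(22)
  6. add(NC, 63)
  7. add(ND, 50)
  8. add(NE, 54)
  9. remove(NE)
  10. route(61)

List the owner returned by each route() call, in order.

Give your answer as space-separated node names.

Answer: NA NB NB NC

Derivation:
Op 1: add NA@37 -> ring=[37:NA]
Op 2: route key 90: none >= 90, wrap to smallest pos 37 -> NA
Op 3: add NB@28 -> ring=[28:NB,37:NA]
Op 4: route key 26: smallest pos >= 26 is 28 -> NB
Op 5: route key 22: smallest pos >= 22 is 28 -> NB
Op 6: add NC@63 -> ring=[28:NB,37:NA,63:NC]
Op 7: add ND@50 -> ring=[28:NB,37:NA,50:ND,63:NC]
Op 8: add NE@54 -> ring=[28:NB,37:NA,50:ND,54:NE,63:NC]
Op 9: remove NE -> ring=[28:NB,37:NA,50:ND,63:NC]
Op 10: route key 61: smallest pos >= 61 is 63 -> NC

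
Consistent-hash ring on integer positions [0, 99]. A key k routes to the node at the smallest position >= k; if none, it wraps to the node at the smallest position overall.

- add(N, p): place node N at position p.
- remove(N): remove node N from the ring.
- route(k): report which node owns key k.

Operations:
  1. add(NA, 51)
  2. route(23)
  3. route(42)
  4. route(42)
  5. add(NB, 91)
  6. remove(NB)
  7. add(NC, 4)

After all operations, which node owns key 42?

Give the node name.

Answer: NA

Derivation:
Op 1: add NA@51 -> ring=[51:NA]
Op 2: route key 23: smallest pos >= 23 is 51 -> NA
Op 3: route key 42: smallest pos >= 42 is 51 -> NA
Op 4: route key 42: smallest pos >= 42 is 51 -> NA
Op 5: add NB@91 -> ring=[51:NA,91:NB]
Op 6: remove NB -> ring=[51:NA]
Op 7: add NC@4 -> ring=[4:NC,51:NA]
Final route key 42: smallest pos >= 42 is 51 -> NA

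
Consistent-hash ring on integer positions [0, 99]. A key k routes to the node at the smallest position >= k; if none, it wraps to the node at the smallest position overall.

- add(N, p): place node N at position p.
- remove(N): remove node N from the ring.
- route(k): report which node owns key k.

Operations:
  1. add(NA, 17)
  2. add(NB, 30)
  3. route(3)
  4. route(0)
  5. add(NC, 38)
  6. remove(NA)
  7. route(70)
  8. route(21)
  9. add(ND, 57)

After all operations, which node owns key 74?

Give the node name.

Answer: NB

Derivation:
Op 1: add NA@17 -> ring=[17:NA]
Op 2: add NB@30 -> ring=[17:NA,30:NB]
Op 3: route key 3: smallest pos >= 3 is 17 -> NA
Op 4: route key 0: smallest pos >= 0 is 17 -> NA
Op 5: add NC@38 -> ring=[17:NA,30:NB,38:NC]
Op 6: remove NA -> ring=[30:NB,38:NC]
Op 7: route key 70: none >= 70, wrap to smallest pos 30 -> NB
Op 8: route key 21: smallest pos >= 21 is 30 -> NB
Op 9: add ND@57 -> ring=[30:NB,38:NC,57:ND]
Final route key 74: none >= 74, wrap to smallest pos 30 -> NB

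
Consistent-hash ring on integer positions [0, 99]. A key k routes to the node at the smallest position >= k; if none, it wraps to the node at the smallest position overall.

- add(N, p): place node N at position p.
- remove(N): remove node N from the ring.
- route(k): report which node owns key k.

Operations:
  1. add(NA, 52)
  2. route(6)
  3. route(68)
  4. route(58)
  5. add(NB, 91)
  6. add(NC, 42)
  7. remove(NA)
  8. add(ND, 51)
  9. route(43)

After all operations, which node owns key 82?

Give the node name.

Op 1: add NA@52 -> ring=[52:NA]
Op 2: route key 6: smallest pos >= 6 is 52 -> NA
Op 3: route key 68: none >= 68, wrap to smallest pos 52 -> NA
Op 4: route key 58: none >= 58, wrap to smallest pos 52 -> NA
Op 5: add NB@91 -> ring=[52:NA,91:NB]
Op 6: add NC@42 -> ring=[42:NC,52:NA,91:NB]
Op 7: remove NA -> ring=[42:NC,91:NB]
Op 8: add ND@51 -> ring=[42:NC,51:ND,91:NB]
Op 9: route key 43: smallest pos >= 43 is 51 -> ND
Final route key 82: smallest pos >= 82 is 91 -> NB

Answer: NB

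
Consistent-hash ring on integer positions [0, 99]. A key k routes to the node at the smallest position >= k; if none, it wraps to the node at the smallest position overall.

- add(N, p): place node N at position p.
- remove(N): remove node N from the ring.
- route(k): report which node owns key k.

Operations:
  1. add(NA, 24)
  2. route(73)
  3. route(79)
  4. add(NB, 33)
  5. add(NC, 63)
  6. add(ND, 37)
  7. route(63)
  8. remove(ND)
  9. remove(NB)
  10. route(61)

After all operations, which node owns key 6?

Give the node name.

Answer: NA

Derivation:
Op 1: add NA@24 -> ring=[24:NA]
Op 2: route key 73: none >= 73, wrap to smallest pos 24 -> NA
Op 3: route key 79: none >= 79, wrap to smallest pos 24 -> NA
Op 4: add NB@33 -> ring=[24:NA,33:NB]
Op 5: add NC@63 -> ring=[24:NA,33:NB,63:NC]
Op 6: add ND@37 -> ring=[24:NA,33:NB,37:ND,63:NC]
Op 7: route key 63: smallest pos >= 63 is 63 -> NC
Op 8: remove ND -> ring=[24:NA,33:NB,63:NC]
Op 9: remove NB -> ring=[24:NA,63:NC]
Op 10: route key 61: smallest pos >= 61 is 63 -> NC
Final route key 6: smallest pos >= 6 is 24 -> NA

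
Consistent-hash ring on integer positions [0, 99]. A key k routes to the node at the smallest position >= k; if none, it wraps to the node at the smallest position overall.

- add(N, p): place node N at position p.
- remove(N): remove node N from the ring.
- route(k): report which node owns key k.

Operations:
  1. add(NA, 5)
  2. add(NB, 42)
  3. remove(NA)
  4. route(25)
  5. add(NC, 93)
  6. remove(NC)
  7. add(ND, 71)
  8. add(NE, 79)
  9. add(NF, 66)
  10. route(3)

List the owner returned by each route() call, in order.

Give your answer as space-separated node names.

Op 1: add NA@5 -> ring=[5:NA]
Op 2: add NB@42 -> ring=[5:NA,42:NB]
Op 3: remove NA -> ring=[42:NB]
Op 4: route key 25: smallest pos >= 25 is 42 -> NB
Op 5: add NC@93 -> ring=[42:NB,93:NC]
Op 6: remove NC -> ring=[42:NB]
Op 7: add ND@71 -> ring=[42:NB,71:ND]
Op 8: add NE@79 -> ring=[42:NB,71:ND,79:NE]
Op 9: add NF@66 -> ring=[42:NB,66:NF,71:ND,79:NE]
Op 10: route key 3: smallest pos >= 3 is 42 -> NB

Answer: NB NB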